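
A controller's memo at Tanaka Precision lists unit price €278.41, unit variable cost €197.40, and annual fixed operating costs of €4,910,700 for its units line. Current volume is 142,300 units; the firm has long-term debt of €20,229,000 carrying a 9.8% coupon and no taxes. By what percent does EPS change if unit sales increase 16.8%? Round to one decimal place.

+41.8%

At 142,300 units, contribution = 142,300 × €81.01 = €11,527,723.00.
Subtracting fixed costs: EBIT = €11,527,723.00 − €4,910,700 = €6,617,023.00.
After interest of €1,982,442.00, pre-tax earnings = €4,634,581.00.
DCL = total CM / (EBIT − I) = €11,527,723.00 / €4,634,581.00 = 2.4873.
%ΔEPS = DCL × %ΔSales = 2.4873 × +16.8% = +41.8%.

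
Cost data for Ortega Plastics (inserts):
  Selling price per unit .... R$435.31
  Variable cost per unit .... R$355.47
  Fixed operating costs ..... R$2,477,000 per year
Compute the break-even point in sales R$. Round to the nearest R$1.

R$13,505,296

Contribution margin per unit = R$435.31 − R$355.47 = R$79.84, a CM ratio of R$79.84 ÷ R$435.31 = 0.1834.
Break-even revenue = fixed costs × price ÷ CM = R$2,477,000 × R$435.31 ÷ R$79.84 = R$13,505,296.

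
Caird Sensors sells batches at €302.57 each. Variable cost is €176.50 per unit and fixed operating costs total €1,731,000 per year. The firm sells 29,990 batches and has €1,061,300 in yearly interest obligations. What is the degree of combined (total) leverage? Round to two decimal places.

3.82

Total contribution margin = 29,990 × €126.07 = €3,780,839.30.
Operating income = contribution − fixed costs = €3,780,839.30 − €1,731,000 = €2,049,839.30. Interest = €1,061,300.00, so EBIT − I = €988,539.30.
Degree of total leverage = total CM / (EBIT − interest) = €3,780,839.30 / €988,539.30 = 3.8247.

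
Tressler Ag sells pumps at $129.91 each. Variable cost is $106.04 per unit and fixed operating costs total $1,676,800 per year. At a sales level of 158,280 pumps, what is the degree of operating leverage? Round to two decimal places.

Total contribution margin = 158,280 × $23.87 = $3,778,143.60.
Subtracting fixed costs: EBIT = $3,778,143.60 − $1,676,800 = $2,101,343.60.
Degree of operating leverage = $3,778,143.60 / $2,101,343.60 = 1.7980.

1.80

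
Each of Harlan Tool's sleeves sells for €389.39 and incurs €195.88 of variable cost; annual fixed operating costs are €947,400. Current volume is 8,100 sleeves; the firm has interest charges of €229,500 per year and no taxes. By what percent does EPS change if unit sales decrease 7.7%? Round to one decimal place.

Contribution at this volume is 8,100 × €193.51 = €1,567,431.00.
Subtracting fixed costs: EBIT = €1,567,431.00 − €947,400 = €620,031.00.
After interest of €229,500.00, pre-tax earnings = €390,531.00.
DCL = total CM / (EBIT − I) = €1,567,431.00 / €390,531.00 = 4.0136.
EPS therefore changes by 4.0136 × (-7.7%) = -30.9%.

-30.9%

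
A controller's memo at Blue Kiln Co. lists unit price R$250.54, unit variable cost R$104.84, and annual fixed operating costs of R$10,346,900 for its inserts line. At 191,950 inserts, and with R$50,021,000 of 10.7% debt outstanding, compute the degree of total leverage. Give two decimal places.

2.28

Total contribution margin = 191,950 × R$145.70 = R$27,967,115.00.
EBIT = R$27,967,115.00 − R$10,346,900 = R$17,620,215.00. Interest = R$5,352,247.00, so EBIT − I = R$12,267,968.00.
Degree of total leverage = total CM / (EBIT − interest) = R$27,967,115.00 / R$12,267,968.00 = 2.2797.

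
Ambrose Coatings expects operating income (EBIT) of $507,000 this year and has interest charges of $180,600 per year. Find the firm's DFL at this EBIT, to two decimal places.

1.55

Annual interest charges come to $180,600.00.
DFL = EBIT ÷ (EBIT − I) = $507,000 ÷ ($507,000 − $180,600.00) = $507,000 ÷ $326,400.00 = 1.5533.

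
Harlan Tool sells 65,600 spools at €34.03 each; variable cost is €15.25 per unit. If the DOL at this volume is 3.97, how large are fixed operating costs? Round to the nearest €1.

Contribution at this volume is 65,600 × €18.78 = €1,231,968.00.
Since DOL = CM ÷ EBIT, EBIT = €1,231,968.00 ÷ 3.97 = €310,319.40.
And FC = contribution − EBIT = €1,231,968.00 − €310,319.40 = €921,649.

€921,649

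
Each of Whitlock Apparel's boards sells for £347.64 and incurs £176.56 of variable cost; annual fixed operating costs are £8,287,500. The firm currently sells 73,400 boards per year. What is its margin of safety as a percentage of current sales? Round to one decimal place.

34.0%

Contribution margin per unit = £347.64 − £176.56 = £171.08. Break-even units = £8,287,500 ÷ £171.08 = 48,442.25; break-even revenue = 48,442.25 × £347.64 = £16,840,463.53.
Actual sales revenue = 73,400 × £347.64 = £25,516,776.00.
Margin of safety = (£25,516,776.00 − £16,840,463.53) ÷ £25,516,776.00 = 34.0%.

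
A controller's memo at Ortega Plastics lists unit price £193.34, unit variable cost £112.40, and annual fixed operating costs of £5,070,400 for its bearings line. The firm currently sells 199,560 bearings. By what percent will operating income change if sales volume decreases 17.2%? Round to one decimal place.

-25.1%

Total contribution margin = 199,560 × £80.94 = £16,152,386.40.
EBIT = £16,152,386.40 − £5,070,400 = £11,081,986.40.
So DOL = total CM / EBIT = £16,152,386.40 / £11,081,986.40 = 1.4575.
So EBIT moves 1.4575 × (-17.2%) = -25.1%.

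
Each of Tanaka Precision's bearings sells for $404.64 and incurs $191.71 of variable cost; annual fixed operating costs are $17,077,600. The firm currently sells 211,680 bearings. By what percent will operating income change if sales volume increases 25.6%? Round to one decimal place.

Total contribution margin = 211,680 × $212.93 = $45,073,022.40.
Subtracting fixed costs: EBIT = $45,073,022.40 − $17,077,600 = $27,995,422.40.
DOL = contribution ÷ EBIT = $45,073,022.40 ÷ $27,995,422.40 = 1.6100.
So EBIT moves 1.6100 × (+25.6%) = +41.2%.

+41.2%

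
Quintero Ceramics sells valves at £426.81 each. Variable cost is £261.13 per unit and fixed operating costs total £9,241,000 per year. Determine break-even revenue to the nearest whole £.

Contribution margin per unit = £426.81 − £261.13 = £165.68, a CM ratio of £165.68 ÷ £426.81 = 0.3882.
Break-even sales = FC ÷ CM ratio = £9,241,000 × £426.81 / £165.68 = £23,805,838.

£23,805,838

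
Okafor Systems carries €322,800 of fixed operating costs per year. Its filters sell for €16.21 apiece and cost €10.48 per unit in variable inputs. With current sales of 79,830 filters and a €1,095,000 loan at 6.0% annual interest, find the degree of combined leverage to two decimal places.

6.64

At 79,830 units, contribution = 79,830 × €5.73 = €457,425.90.
Subtracting fixed costs: EBIT = €457,425.90 − €322,800 = €134,625.90. Interest = €65,700.00, so EBIT − I = €68,925.90.
DCL = contribution ÷ (EBIT − I) = €457,425.90 ÷ €68,925.90 = 6.6365.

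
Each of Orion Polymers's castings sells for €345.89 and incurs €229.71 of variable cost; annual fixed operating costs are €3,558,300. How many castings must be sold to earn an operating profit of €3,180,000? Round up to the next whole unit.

57,999 castings

Each unit contributes €345.89 − €229.71 = €116.18.
Required volume = (fixed costs + target profit) ÷ CM = (€3,558,300 + €3,180,000) ÷ €116.18 = 57,998.79, so 57,999 castings.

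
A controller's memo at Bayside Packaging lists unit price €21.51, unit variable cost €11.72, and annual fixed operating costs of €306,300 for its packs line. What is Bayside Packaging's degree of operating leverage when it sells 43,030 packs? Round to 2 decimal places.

3.66

Contribution at this volume is 43,030 × €9.79 = €421,263.70.
EBIT = €421,263.70 − €306,300 = €114,963.70.
DOL = contribution ÷ EBIT = €421,263.70 ÷ €114,963.70 = 3.6643.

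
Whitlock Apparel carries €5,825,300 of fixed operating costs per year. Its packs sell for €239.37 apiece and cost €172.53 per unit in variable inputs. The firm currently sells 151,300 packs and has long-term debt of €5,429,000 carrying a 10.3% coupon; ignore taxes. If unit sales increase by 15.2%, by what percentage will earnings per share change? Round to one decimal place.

At 151,300 units, contribution = 151,300 × €66.84 = €10,112,892.00.
Operating income = contribution − fixed costs = €10,112,892.00 − €5,825,300 = €4,287,592.00.
After interest of €559,187.00, pre-tax earnings = €3,728,405.00.
Degree of combined leverage = contribution ÷ (EBIT − I) = €10,112,892.00 ÷ €3,728,405.00 = 2.7124.
EPS therefore changes by 2.7124 × (+15.2%) = +41.2%.

+41.2%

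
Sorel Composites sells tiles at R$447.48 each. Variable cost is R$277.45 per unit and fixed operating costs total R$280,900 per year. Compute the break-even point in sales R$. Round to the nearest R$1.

Contribution margin per unit = R$447.48 − R$277.45 = R$170.03, a CM ratio of R$170.03 ÷ R$447.48 = 0.3800.
Break-even sales = FC ÷ CM ratio = R$280,900 × R$447.48 / R$170.03 = R$739,264.

R$739,264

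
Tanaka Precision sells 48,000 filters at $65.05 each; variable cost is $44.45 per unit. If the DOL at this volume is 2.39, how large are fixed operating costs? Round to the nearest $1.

$575,076

Contribution at this volume is 48,000 × $20.60 = $988,800.00.
Since DOL = CM ÷ EBIT, EBIT = $988,800.00 ÷ 2.39 = $413,723.85.
Fixed costs = CM − EBIT = $988,800.00 − $413,723.85 = $575,076.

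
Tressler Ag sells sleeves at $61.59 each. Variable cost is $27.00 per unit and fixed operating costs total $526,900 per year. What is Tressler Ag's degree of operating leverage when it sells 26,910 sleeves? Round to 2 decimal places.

2.30

At 26,910 units, contribution = 26,910 × $34.59 = $930,816.90.
Subtracting fixed costs: EBIT = $930,816.90 − $526,900 = $403,916.90.
DOL = contribution ÷ EBIT = $930,816.90 ÷ $403,916.90 = 2.3045.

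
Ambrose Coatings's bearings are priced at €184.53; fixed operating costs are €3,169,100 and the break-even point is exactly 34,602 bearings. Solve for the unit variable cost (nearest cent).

€92.94

Contribution per unit must be FC / Q = €3,169,100 / 34,602 = €91.5872.
Hence VC = price − CM = €184.53 − €91.5872 = €92.94.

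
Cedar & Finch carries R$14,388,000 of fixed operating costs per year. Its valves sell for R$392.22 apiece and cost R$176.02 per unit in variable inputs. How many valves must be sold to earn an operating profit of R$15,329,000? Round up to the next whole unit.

137,452 valves

Each unit contributes R$392.22 − R$176.02 = R$216.20.
Need Q such that Q × R$216.20 − R$14,388,000 = R$15,329,000, i.e. Q = R$29,717,000 / R$216.20 = 137,451.43 → 137,452.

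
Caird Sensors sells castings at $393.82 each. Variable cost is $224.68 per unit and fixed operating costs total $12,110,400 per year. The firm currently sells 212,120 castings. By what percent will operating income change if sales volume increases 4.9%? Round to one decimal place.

+7.4%

Contribution at this volume is 212,120 × $169.14 = $35,877,976.80.
Subtracting fixed costs: EBIT = $35,877,976.80 − $12,110,400 = $23,767,576.80.
DOL = contribution ÷ EBIT = $35,877,976.80 ÷ $23,767,576.80 = 1.5095.
So EBIT moves 1.5095 × (+4.9%) = +7.4%.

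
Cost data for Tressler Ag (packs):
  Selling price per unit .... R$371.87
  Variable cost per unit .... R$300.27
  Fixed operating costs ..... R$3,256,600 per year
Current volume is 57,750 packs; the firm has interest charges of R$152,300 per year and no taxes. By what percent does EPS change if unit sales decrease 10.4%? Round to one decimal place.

At 57,750 units, contribution = 57,750 × R$71.60 = R$4,134,900.00.
Subtracting fixed costs: EBIT = R$4,134,900.00 − R$3,256,600 = R$878,300.00.
After interest of R$152,300.00, pre-tax earnings = R$726,000.00.
DCL = total CM / (EBIT − I) = R$4,134,900.00 / R$726,000.00 = 5.6955.
%ΔEPS = DCL × %ΔSales = 5.6955 × -10.4% = -59.2%.

-59.2%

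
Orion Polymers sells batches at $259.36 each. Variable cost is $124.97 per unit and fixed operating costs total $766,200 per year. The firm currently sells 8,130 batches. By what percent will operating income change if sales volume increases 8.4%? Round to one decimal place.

+28.1%

Contribution at this volume is 8,130 × $134.39 = $1,092,590.70.
Subtracting fixed costs: EBIT = $1,092,590.70 − $766,200 = $326,390.70.
Degree of operating leverage = $1,092,590.70 / $326,390.70 = 3.3475.
Operating income changes by 3.3475 × +8.4% = +28.1%.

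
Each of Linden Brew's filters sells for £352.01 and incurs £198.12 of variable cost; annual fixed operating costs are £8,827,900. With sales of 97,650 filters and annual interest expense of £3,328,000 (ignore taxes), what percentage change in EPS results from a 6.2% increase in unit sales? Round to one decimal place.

+32.4%

Contribution at this volume is 97,650 × £153.89 = £15,027,358.50.
Operating income = contribution − fixed costs = £15,027,358.50 − £8,827,900 = £6,199,458.50.
After interest of £3,328,000.00, pre-tax earnings = £2,871,458.50.
DCL = total CM / (EBIT − I) = £15,027,358.50 / £2,871,458.50 = 5.2334.
%ΔEPS = DCL × %ΔSales = 5.2334 × +6.2% = +32.4%.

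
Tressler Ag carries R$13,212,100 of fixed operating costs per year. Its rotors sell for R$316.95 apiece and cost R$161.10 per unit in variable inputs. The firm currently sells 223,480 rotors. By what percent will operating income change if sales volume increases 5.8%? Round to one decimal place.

At 223,480 units, contribution = 223,480 × R$155.85 = R$34,829,358.00.
Operating income = contribution − fixed costs = R$34,829,358.00 − R$13,212,100 = R$21,617,258.00.
DOL = contribution ÷ EBIT = R$34,829,358.00 ÷ R$21,617,258.00 = 1.6112.
%ΔEBIT = DOL × %ΔSales = 1.6112 × +5.8% = +9.3%.

+9.3%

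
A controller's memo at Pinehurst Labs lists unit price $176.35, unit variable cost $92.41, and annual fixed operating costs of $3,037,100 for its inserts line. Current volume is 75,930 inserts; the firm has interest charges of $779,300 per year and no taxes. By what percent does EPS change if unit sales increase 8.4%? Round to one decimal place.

Total contribution margin = 75,930 × $83.94 = $6,373,564.20.
EBIT = $6,373,564.20 − $3,037,100 = $3,336,464.20.
After interest of $779,300.00, pre-tax earnings = $2,557,164.20.
DCL = total CM / (EBIT − I) = $6,373,564.20 / $2,557,164.20 = 2.4924.
EPS therefore changes by 2.4924 × (+8.4%) = +20.9%.

+20.9%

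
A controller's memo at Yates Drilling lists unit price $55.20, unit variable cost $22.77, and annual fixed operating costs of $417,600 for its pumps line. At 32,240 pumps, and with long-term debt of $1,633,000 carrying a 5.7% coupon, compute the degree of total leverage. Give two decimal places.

At 32,240 units, contribution = 32,240 × $32.43 = $1,045,543.20.
Operating income = contribution − fixed costs = $1,045,543.20 − $417,600 = $627,943.20. Interest = $93,081.00, so EBIT − I = $534,862.20.
Degree of total leverage = total CM / (EBIT − interest) = $1,045,543.20 / $534,862.20 = 1.9548.

1.95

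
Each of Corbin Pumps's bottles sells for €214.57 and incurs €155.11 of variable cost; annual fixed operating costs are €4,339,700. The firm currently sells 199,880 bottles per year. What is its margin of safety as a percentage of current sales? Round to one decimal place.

63.5%

Unit CM = price − variable cost = €214.57 − €155.11 = €59.46. Break-even units = €4,339,700 ÷ €59.46 = 72,985.20; break-even revenue = 72,985.20 × €214.57 = €15,660,434.39.
Current sales = 199,880 × €214.57 = €42,888,251.60.
Margin of safety = (€42,888,251.60 − €15,660,434.39) ÷ €42,888,251.60 = 63.5%.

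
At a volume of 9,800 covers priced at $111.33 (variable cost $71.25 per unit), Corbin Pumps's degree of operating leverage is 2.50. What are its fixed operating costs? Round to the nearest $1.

$235,670

Contribution at this volume is 9,800 × $40.08 = $392,784.00.
DOL = contribution / EBIT, so EBIT = $392,784.00 / 2.50 = $157,113.60.
And FC = contribution − EBIT = $392,784.00 − $157,113.60 = $235,670.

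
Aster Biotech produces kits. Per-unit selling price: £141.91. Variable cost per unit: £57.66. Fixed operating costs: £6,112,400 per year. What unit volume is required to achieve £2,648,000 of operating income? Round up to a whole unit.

Unit CM = price − variable cost = £141.91 − £57.66 = £84.25.
Need Q such that Q × £84.25 − £6,112,400 = £2,648,000, i.e. Q = £8,760,400 / £84.25 = 103,981.01 → 103,982.

103,982 kits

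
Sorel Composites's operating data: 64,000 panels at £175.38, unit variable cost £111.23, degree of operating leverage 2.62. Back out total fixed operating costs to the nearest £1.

Total contribution margin = 64,000 × £64.15 = £4,105,600.00.
DOL = contribution / EBIT, so EBIT = £4,105,600.00 / 2.62 = £1,567,022.90.
And FC = contribution − EBIT = £4,105,600.00 − £1,567,022.90 = £2,538,577.

£2,538,577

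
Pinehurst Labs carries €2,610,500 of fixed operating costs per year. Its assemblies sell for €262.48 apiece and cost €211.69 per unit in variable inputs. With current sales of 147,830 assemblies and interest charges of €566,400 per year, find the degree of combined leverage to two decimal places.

At 147,830 units, contribution = 147,830 × €50.79 = €7,508,285.70.
Subtracting fixed costs: EBIT = €7,508,285.70 − €2,610,500 = €4,897,785.70. Interest = €566,400.00.
DOL = €7,508,285.70 ÷ €4,897,785.70 = 1.5330; DFL = €4,897,785.70 ÷ €4,331,385.70 = 1.1308.
DCL = DOL × DFL = 1.5330 × 1.1308 = 1.7335.

1.73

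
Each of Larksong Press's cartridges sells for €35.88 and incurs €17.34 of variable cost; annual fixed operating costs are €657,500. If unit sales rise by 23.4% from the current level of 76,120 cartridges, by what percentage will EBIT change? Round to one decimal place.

+43.8%

Total contribution margin = 76,120 × €18.54 = €1,411,264.80.
Subtracting fixed costs: EBIT = €1,411,264.80 − €657,500 = €753,764.80.
So DOL = total CM / EBIT = €1,411,264.80 / €753,764.80 = 1.8723.
%ΔEBIT = DOL × %ΔSales = 1.8723 × +23.4% = +43.8%.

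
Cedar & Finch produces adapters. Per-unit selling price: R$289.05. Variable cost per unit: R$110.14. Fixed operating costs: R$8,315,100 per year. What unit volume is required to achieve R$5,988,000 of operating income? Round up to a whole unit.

Contribution margin per unit = R$289.05 − R$110.14 = R$178.91.
Need Q such that Q × R$178.91 − R$8,315,100 = R$5,988,000, i.e. Q = R$14,303,100 / R$178.91 = 79,945.78 → 79,946.

79,946 adapters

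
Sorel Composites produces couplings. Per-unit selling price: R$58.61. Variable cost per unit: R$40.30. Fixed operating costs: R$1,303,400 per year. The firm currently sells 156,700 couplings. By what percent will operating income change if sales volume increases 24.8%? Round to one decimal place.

+45.4%

Total contribution margin = 156,700 × R$18.31 = R$2,869,177.00.
EBIT = R$2,869,177.00 − R$1,303,400 = R$1,565,777.00.
So DOL = total CM / EBIT = R$2,869,177.00 / R$1,565,777.00 = 1.8324.
So EBIT moves 1.8324 × (+24.8%) = +45.4%.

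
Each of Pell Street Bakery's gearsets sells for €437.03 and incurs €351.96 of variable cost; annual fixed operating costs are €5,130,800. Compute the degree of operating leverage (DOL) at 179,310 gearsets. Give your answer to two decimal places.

Contribution at this volume is 179,310 × €85.07 = €15,253,901.70.
Subtracting fixed costs: EBIT = €15,253,901.70 − €5,130,800 = €10,123,101.70.
Degree of operating leverage = €15,253,901.70 / €10,123,101.70 = 1.5068.

1.51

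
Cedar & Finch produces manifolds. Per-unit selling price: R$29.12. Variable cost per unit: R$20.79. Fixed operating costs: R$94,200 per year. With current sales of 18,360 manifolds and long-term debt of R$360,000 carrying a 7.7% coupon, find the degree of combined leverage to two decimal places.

Total contribution margin = 18,360 × R$8.33 = R$152,938.80.
Operating income = contribution − fixed costs = R$152,938.80 − R$94,200 = R$58,738.80. Interest = R$27,720.00, so EBIT − I = R$31,018.80.
Degree of total leverage = total CM / (EBIT − interest) = R$152,938.80 / R$31,018.80 = 4.9305.

4.93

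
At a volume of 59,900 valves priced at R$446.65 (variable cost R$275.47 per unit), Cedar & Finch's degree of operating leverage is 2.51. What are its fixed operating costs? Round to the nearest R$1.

R$6,168,550

At 59,900 units, contribution = 59,900 × R$171.18 = R$10,253,682.00.
Since DOL = CM ÷ EBIT, EBIT = R$10,253,682.00 ÷ 2.51 = R$4,085,132.27.
Fixed costs = CM − EBIT = R$10,253,682.00 − R$4,085,132.27 = R$6,168,550.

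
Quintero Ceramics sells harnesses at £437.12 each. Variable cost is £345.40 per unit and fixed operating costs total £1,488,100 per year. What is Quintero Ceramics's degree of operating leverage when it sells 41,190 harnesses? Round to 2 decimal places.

1.65

Contribution at this volume is 41,190 × £91.72 = £3,777,946.80.
EBIT = £3,777,946.80 − £1,488,100 = £2,289,846.80.
So DOL = total CM / EBIT = £3,777,946.80 / £2,289,846.80 = 1.6499.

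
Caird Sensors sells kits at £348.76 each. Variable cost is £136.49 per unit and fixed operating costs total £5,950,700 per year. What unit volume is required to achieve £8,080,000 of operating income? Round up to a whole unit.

Each unit contributes £348.76 − £136.49 = £212.27.
Required volume = (fixed costs + target profit) ÷ CM = (£5,950,700 + £8,080,000) ÷ £212.27 = 66,098.37, so 66,099 kits.

66,099 kits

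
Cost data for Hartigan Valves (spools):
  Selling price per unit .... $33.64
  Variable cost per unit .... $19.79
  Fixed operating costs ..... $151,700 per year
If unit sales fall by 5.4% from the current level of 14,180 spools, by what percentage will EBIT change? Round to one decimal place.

Contribution at this volume is 14,180 × $13.85 = $196,393.00.
Subtracting fixed costs: EBIT = $196,393.00 − $151,700 = $44,693.00.
So DOL = total CM / EBIT = $196,393.00 / $44,693.00 = 4.3943.
%ΔEBIT = DOL × %ΔSales = 4.3943 × -5.4% = -23.7%.

-23.7%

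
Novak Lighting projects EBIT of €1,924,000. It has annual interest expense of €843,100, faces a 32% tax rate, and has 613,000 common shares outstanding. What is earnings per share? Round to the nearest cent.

Pre-tax income = €1,924,000 − €843,100.00 = €1,080,900.00.
After tax at 32%: net income = €1,080,900.00 × 0.68 = €735,012.00.
Per share: €735,012.00 / 613,000 shares = €1.20.

€1.20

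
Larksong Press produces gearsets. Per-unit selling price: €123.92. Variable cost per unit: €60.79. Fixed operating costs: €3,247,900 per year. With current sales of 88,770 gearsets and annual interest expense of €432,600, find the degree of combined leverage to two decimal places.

2.91

Contribution at this volume is 88,770 × €63.13 = €5,604,050.10.
Subtracting fixed costs: EBIT = €5,604,050.10 − €3,247,900 = €2,356,150.10. Interest = €432,600.00.
DOL = €5,604,050.10 ÷ €2,356,150.10 = 2.3785; DFL = €2,356,150.10 ÷ €1,923,550.10 = 1.2249.
DCL = DOL × DFL = 2.3785 × 1.2249 = 2.9134.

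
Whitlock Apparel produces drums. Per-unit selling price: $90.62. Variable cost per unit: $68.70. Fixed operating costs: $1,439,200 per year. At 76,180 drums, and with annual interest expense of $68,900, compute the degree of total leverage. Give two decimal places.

At 76,180 units, contribution = 76,180 × $21.92 = $1,669,865.60.
Subtracting fixed costs: EBIT = $1,669,865.60 − $1,439,200 = $230,665.60. Interest = $68,900.00, so EBIT − I = $161,765.60.
Degree of total leverage = total CM / (EBIT − interest) = $1,669,865.60 / $161,765.60 = 10.3227.

10.32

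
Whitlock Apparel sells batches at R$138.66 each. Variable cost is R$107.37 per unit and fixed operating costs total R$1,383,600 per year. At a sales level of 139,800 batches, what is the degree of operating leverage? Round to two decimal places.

At 139,800 units, contribution = 139,800 × R$31.29 = R$4,374,342.00.
Operating income = contribution − fixed costs = R$4,374,342.00 − R$1,383,600 = R$2,990,742.00.
DOL = contribution ÷ EBIT = R$4,374,342.00 ÷ R$2,990,742.00 = 1.4626.

1.46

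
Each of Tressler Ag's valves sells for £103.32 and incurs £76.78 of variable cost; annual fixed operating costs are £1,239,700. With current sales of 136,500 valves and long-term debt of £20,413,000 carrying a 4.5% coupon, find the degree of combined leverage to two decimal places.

2.47

Total contribution margin = 136,500 × £26.54 = £3,622,710.00.
EBIT = £3,622,710.00 − £1,239,700 = £2,383,010.00. Interest = £918,585.00.
DOL = £3,622,710.00 ÷ £2,383,010.00 = 1.5202; DFL = £2,383,010.00 ÷ £1,464,425.00 = 1.6273.
DCL = DOL × DFL = 1.5202 × 1.6273 = 2.4738.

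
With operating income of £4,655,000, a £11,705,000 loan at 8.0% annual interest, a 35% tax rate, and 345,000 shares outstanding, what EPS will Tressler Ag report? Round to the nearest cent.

£7.01

Pre-tax income = £4,655,000 − £936,400.00 = £3,718,600.00.
Net income = £3,718,600.00 × (1 − 0.35) = £2,417,090.00.
Per share: £2,417,090.00 / 345,000 shares = £7.01.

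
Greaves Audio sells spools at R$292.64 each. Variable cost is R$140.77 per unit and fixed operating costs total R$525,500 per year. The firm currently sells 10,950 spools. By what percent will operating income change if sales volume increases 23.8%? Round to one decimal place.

At 10,950 units, contribution = 10,950 × R$151.87 = R$1,662,976.50.
Subtracting fixed costs: EBIT = R$1,662,976.50 − R$525,500 = R$1,137,476.50.
So DOL = total CM / EBIT = R$1,662,976.50 / R$1,137,476.50 = 1.4620.
Operating income changes by 1.4620 × +23.8% = +34.8%.

+34.8%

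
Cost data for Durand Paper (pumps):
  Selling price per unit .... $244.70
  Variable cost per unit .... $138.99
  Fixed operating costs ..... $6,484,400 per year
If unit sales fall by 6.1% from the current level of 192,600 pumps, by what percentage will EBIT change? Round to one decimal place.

Contribution at this volume is 192,600 × $105.71 = $20,359,746.00.
EBIT = $20,359,746.00 − $6,484,400 = $13,875,346.00.
Degree of operating leverage = $20,359,746.00 / $13,875,346.00 = 1.4673.
Operating income changes by 1.4673 × -6.1% = -9.0%.

-9.0%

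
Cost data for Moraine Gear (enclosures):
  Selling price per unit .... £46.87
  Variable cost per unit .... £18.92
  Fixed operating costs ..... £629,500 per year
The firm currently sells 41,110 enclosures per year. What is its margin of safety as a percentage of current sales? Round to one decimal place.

Unit CM = price − variable cost = £46.87 − £18.92 = £27.95. Break-even units = £629,500 ÷ £27.95 = 22,522.36; break-even revenue = 22,522.36 × £46.87 = £1,055,623.08.
Current sales = 41,110 × £46.87 = £1,926,825.70.
Margin of safety = (£1,926,825.70 − £1,055,623.08) ÷ £1,926,825.70 = 45.2%.

45.2%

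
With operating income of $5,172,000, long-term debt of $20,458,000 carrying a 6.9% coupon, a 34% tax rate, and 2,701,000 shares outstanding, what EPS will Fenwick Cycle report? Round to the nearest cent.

Pre-tax income = $5,172,000 − $1,411,602.00 = $3,760,398.00.
After tax at 34%: net income = $3,760,398.00 × 0.66 = $2,481,862.68.
Per share: $2,481,862.68 / 2,701,000 shares = $0.92.

$0.92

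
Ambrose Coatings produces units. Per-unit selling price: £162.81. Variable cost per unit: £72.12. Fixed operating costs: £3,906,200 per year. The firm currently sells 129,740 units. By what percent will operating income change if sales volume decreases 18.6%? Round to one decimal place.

-27.8%

Total contribution margin = 129,740 × £90.69 = £11,766,120.60.
EBIT = £11,766,120.60 − £3,906,200 = £7,859,920.60.
DOL = contribution ÷ EBIT = £11,766,120.60 ÷ £7,859,920.60 = 1.4970.
So EBIT moves 1.4970 × (-18.6%) = -27.8%.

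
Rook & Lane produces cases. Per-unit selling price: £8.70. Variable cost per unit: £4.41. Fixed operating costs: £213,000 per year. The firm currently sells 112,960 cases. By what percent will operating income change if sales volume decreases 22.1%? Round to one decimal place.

-39.4%

Contribution at this volume is 112,960 × £4.29 = £484,598.40.
Subtracting fixed costs: EBIT = £484,598.40 − £213,000 = £271,598.40.
DOL = contribution ÷ EBIT = £484,598.40 ÷ £271,598.40 = 1.7842.
So EBIT moves 1.7842 × (-22.1%) = -39.4%.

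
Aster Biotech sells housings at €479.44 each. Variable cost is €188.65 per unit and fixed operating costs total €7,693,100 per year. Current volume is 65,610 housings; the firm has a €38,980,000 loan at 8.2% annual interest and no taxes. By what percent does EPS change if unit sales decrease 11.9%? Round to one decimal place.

Total contribution margin = 65,610 × €290.79 = €19,078,731.90.
EBIT = €19,078,731.90 − €7,693,100 = €11,385,631.90.
Interest = €3,196,360.00, so EBIT − I = €8,189,271.90.
Degree of combined leverage = contribution ÷ (EBIT − I) = €19,078,731.90 ÷ €8,189,271.90 = 2.3297.
EPS therefore changes by 2.3297 × (-11.9%) = -27.7%.

-27.7%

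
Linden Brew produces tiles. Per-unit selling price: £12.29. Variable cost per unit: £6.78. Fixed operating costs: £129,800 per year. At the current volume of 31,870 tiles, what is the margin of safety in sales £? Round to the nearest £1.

£102,165

Each unit contributes £12.29 − £6.78 = £5.51. Break-even units = £129,800 ÷ £5.51 = 23,557.17; break-even revenue = 23,557.17 × £12.29 = £289,517.60.
Actual sales revenue = 31,870 × £12.29 = £391,682.30.
Margin of safety = £391,682.30 − £289,517.60 = £102,165.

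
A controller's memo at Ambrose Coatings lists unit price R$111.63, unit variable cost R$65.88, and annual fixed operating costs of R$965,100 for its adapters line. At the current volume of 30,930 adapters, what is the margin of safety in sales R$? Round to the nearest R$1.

R$1,097,872

Unit CM = price − variable cost = R$111.63 − R$65.88 = R$45.75. Break-even units = R$965,100 ÷ R$45.75 = 21,095.08; break-even revenue = 21,095.08 × R$111.63 = R$2,354,844.00.
Current sales = 30,930 × R$111.63 = R$3,452,715.90.
Margin of safety = R$3,452,715.90 − R$2,354,844.00 = R$1,097,872.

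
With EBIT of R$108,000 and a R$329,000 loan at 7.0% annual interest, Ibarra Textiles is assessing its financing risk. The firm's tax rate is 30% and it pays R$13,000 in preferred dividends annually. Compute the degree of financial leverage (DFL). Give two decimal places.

1.63

Interest = R$23,030.00.
Pre-tax preferred-dividend burden = R$13,000 ÷ (1 − 0.30) = R$18,571.43.
DFL = EBIT ÷ [EBIT − I − D_p/(1−t)] = R$108,000 ÷ [R$108,000 − R$23,030.00 − R$18,571.43] = R$108,000 ÷ R$66,398.57 = 1.6265.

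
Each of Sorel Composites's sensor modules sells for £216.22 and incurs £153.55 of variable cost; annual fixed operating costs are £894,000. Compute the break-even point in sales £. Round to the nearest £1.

Contribution margin per unit = £216.22 − £153.55 = £62.67, a CM ratio of £62.67 ÷ £216.22 = 0.2898.
Break-even revenue = fixed costs × price ÷ CM = £894,000 × £216.22 ÷ £62.67 = £3,084,421.

£3,084,421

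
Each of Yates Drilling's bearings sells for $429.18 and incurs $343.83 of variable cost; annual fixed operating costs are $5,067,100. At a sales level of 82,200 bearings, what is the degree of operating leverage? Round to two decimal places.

Contribution at this volume is 82,200 × $85.35 = $7,015,770.00.
Operating income = contribution − fixed costs = $7,015,770.00 − $5,067,100 = $1,948,670.00.
DOL = contribution ÷ EBIT = $7,015,770.00 ÷ $1,948,670.00 = 3.6003.

3.60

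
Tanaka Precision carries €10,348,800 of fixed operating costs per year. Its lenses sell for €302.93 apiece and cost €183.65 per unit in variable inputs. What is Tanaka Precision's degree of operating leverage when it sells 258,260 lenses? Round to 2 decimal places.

At 258,260 units, contribution = 258,260 × €119.28 = €30,805,252.80.
Operating income = contribution − fixed costs = €30,805,252.80 − €10,348,800 = €20,456,452.80.
DOL = contribution ÷ EBIT = €30,805,252.80 ÷ €20,456,452.80 = 1.5059.

1.51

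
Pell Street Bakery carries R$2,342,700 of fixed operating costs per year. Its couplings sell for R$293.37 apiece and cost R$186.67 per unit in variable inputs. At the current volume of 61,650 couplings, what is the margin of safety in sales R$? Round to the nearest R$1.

R$11,645,043

Unit CM = price − variable cost = R$293.37 − R$186.67 = R$106.70. Break-even units = R$2,342,700 ÷ R$106.70 = 21,955.95; break-even revenue = 21,955.95 × R$293.37 = R$6,441,217.42.
Current sales = 61,650 × R$293.37 = R$18,086,260.50.
Margin of safety = R$18,086,260.50 − R$6,441,217.42 = R$11,645,043.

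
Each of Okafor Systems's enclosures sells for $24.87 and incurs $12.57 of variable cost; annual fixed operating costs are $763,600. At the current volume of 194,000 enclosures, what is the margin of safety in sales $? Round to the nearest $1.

$3,280,818

Each unit contributes $24.87 − $12.57 = $12.30. Break-even units = $763,600 ÷ $12.30 = 62,081.30; break-even revenue = 62,081.30 × $24.87 = $1,543,961.95.
Current sales = 194,000 × $24.87 = $4,824,780.00.
Margin of safety = $4,824,780.00 − $1,543,961.95 = $3,280,818.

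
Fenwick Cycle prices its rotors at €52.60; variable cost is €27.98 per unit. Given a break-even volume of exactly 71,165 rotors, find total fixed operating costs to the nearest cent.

Each unit contributes €52.60 − €27.98 = €24.62.
Fixed costs = break-even units × CM = 71,165 × €24.62 = €1,752,082.30.

€1,752,082.30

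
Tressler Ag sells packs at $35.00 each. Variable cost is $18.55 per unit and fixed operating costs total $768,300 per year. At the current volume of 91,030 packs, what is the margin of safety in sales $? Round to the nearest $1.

Unit CM = price − variable cost = $35.00 − $18.55 = $16.45. Break-even units = $768,300 ÷ $16.45 = 46,705.17; break-even revenue = 46,705.17 × $35.00 = $1,634,680.85.
Current sales = 91,030 × $35.00 = $3,186,050.00.
Margin of safety = $3,186,050.00 − $1,634,680.85 = $1,551,369.

$1,551,369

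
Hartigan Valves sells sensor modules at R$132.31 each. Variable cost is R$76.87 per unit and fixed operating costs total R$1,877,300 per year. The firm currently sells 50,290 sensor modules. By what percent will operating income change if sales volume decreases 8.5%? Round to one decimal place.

-26.0%

Contribution at this volume is 50,290 × R$55.44 = R$2,788,077.60.
Operating income = contribution − fixed costs = R$2,788,077.60 − R$1,877,300 = R$910,777.60.
Degree of operating leverage = R$2,788,077.60 / R$910,777.60 = 3.0612.
So EBIT moves 3.0612 × (-8.5%) = -26.0%.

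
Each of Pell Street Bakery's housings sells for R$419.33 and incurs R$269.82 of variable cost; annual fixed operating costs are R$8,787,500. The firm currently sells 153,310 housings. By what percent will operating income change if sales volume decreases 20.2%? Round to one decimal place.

-32.8%

At 153,310 units, contribution = 153,310 × R$149.51 = R$22,921,378.10.
EBIT = R$22,921,378.10 − R$8,787,500 = R$14,133,878.10.
DOL = contribution ÷ EBIT = R$22,921,378.10 ÷ R$14,133,878.10 = 1.6217.
So EBIT moves 1.6217 × (-20.2%) = -32.8%.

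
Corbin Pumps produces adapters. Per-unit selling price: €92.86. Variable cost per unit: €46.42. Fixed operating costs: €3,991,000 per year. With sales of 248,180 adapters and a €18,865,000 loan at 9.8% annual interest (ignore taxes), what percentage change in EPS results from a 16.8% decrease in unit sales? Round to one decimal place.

At 248,180 units, contribution = 248,180 × €46.44 = €11,525,479.20.
Subtracting fixed costs: EBIT = €11,525,479.20 − €3,991,000 = €7,534,479.20.
Interest = €1,848,770.00, so EBIT − I = €5,685,709.20.
DCL = total CM / (EBIT − I) = €11,525,479.20 / €5,685,709.20 = 2.0271.
EPS therefore changes by 2.0271 × (-16.8%) = -34.1%.

-34.1%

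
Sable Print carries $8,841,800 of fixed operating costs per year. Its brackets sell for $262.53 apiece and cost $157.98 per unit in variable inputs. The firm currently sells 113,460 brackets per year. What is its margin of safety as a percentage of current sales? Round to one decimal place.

Unit CM = price − variable cost = $262.53 − $157.98 = $104.55. Break-even units = $8,841,800 ÷ $104.55 = 84,570.06; break-even revenue = 84,570.06 × $262.53 = $22,202,178.42.
Current sales = 113,460 × $262.53 = $29,786,653.80.
Margin of safety = ($29,786,653.80 − $22,202,178.42) ÷ $29,786,653.80 = 25.5%.

25.5%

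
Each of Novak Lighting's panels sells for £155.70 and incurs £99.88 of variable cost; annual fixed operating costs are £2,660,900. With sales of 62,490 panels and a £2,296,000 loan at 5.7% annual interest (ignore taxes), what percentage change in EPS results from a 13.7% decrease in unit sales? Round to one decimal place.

At 62,490 units, contribution = 62,490 × £55.82 = £3,488,191.80.
Subtracting fixed costs: EBIT = £3,488,191.80 − £2,660,900 = £827,291.80.
After interest of £130,872.00, pre-tax earnings = £696,419.80.
DCL = total CM / (EBIT − I) = £3,488,191.80 / £696,419.80 = 5.0087.
EPS therefore changes by 5.0087 × (-13.7%) = -68.6%.

-68.6%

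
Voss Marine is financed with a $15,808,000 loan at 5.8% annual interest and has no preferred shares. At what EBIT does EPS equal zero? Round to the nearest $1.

$916,864

Annual interest = 5.8% × $15,808,000 = $916,864.00.
With no preferred dividends, EPS = 0 when EBIT exactly covers interest, so the financial break-even EBIT is $916,864.00.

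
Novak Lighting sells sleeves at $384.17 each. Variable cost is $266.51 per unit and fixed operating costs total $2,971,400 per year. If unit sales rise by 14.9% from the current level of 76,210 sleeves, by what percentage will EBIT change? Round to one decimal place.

+22.3%

At 76,210 units, contribution = 76,210 × $117.66 = $8,966,868.60.
Operating income = contribution − fixed costs = $8,966,868.60 − $2,971,400 = $5,995,468.60.
So DOL = total CM / EBIT = $8,966,868.60 / $5,995,468.60 = 1.4956.
So EBIT moves 1.4956 × (+14.9%) = +22.3%.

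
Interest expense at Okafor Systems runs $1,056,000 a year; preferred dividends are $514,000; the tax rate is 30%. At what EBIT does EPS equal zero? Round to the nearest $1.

Grossing the preferred dividend up to pre-tax terms: $514,000 / (1 − 0.30) = $734,285.71.
EPS = 0 when EBIT covers interest plus the pre-tax preferred burden: $1,056,000 + $734,285.71 = $1,790,285.71.

$1,790,286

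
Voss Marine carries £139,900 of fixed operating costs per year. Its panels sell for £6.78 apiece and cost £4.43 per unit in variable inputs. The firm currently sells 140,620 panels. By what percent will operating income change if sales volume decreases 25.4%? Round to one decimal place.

-44.0%

Contribution at this volume is 140,620 × £2.35 = £330,457.00.
EBIT = £330,457.00 − £139,900 = £190,557.00.
Degree of operating leverage = £330,457.00 / £190,557.00 = 1.7342.
%ΔEBIT = DOL × %ΔSales = 1.7342 × -25.4% = -44.0%.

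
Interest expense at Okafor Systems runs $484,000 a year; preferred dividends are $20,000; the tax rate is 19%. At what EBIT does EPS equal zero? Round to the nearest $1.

$508,691

Grossing the preferred dividend up to pre-tax terms: $20,000 / (1 − 0.19) = $24,691.36.
Financial break-even EBIT = interest + D_p ÷ (1 − t) = $484,000 + $24,691.36 = $508,691.36.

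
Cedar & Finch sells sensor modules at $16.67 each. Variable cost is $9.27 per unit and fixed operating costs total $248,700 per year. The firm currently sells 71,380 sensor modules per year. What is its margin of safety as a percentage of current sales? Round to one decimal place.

Contribution margin per unit = $16.67 − $9.27 = $7.40. Break-even units = $248,700 ÷ $7.40 = 33,608.11; break-even revenue = 33,608.11 × $16.67 = $560,247.16.
Current sales = 71,380 × $16.67 = $1,189,904.60.
Margin of safety = ($1,189,904.60 − $560,247.16) ÷ $1,189,904.60 = 52.9%.

52.9%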